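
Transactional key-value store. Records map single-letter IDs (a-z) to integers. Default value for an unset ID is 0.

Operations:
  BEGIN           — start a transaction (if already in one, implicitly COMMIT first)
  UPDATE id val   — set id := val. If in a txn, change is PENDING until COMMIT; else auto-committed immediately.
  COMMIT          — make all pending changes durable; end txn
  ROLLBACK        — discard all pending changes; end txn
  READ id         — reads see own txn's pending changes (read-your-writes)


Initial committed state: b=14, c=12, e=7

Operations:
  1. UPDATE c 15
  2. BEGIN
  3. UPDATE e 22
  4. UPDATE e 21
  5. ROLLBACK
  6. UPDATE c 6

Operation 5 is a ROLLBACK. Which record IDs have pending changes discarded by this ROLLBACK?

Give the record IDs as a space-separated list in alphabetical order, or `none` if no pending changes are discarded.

Answer: e

Derivation:
Initial committed: {b=14, c=12, e=7}
Op 1: UPDATE c=15 (auto-commit; committed c=15)
Op 2: BEGIN: in_txn=True, pending={}
Op 3: UPDATE e=22 (pending; pending now {e=22})
Op 4: UPDATE e=21 (pending; pending now {e=21})
Op 5: ROLLBACK: discarded pending ['e']; in_txn=False
Op 6: UPDATE c=6 (auto-commit; committed c=6)
ROLLBACK at op 5 discards: ['e']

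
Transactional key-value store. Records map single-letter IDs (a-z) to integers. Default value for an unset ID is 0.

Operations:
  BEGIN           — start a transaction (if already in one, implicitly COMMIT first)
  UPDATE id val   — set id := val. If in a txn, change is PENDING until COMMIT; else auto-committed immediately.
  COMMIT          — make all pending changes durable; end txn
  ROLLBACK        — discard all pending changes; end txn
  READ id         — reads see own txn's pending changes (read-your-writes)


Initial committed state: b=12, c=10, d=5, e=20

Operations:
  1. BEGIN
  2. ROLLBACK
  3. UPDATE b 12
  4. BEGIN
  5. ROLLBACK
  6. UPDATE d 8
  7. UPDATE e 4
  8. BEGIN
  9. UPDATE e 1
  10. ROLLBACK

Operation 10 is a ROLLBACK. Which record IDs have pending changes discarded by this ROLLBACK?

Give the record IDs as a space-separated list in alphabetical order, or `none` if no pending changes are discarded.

Answer: e

Derivation:
Initial committed: {b=12, c=10, d=5, e=20}
Op 1: BEGIN: in_txn=True, pending={}
Op 2: ROLLBACK: discarded pending []; in_txn=False
Op 3: UPDATE b=12 (auto-commit; committed b=12)
Op 4: BEGIN: in_txn=True, pending={}
Op 5: ROLLBACK: discarded pending []; in_txn=False
Op 6: UPDATE d=8 (auto-commit; committed d=8)
Op 7: UPDATE e=4 (auto-commit; committed e=4)
Op 8: BEGIN: in_txn=True, pending={}
Op 9: UPDATE e=1 (pending; pending now {e=1})
Op 10: ROLLBACK: discarded pending ['e']; in_txn=False
ROLLBACK at op 10 discards: ['e']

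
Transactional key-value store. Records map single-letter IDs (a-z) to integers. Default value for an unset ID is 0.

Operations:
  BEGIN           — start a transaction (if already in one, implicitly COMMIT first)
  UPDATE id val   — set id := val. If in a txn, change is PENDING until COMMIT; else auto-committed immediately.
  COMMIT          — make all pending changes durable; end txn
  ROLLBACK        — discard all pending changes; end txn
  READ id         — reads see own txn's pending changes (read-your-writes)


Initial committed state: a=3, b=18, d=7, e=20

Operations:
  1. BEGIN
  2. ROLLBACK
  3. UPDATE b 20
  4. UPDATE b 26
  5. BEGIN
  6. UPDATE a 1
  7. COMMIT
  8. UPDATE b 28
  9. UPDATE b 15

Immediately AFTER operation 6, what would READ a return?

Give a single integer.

Initial committed: {a=3, b=18, d=7, e=20}
Op 1: BEGIN: in_txn=True, pending={}
Op 2: ROLLBACK: discarded pending []; in_txn=False
Op 3: UPDATE b=20 (auto-commit; committed b=20)
Op 4: UPDATE b=26 (auto-commit; committed b=26)
Op 5: BEGIN: in_txn=True, pending={}
Op 6: UPDATE a=1 (pending; pending now {a=1})
After op 6: visible(a) = 1 (pending={a=1}, committed={a=3, b=26, d=7, e=20})

Answer: 1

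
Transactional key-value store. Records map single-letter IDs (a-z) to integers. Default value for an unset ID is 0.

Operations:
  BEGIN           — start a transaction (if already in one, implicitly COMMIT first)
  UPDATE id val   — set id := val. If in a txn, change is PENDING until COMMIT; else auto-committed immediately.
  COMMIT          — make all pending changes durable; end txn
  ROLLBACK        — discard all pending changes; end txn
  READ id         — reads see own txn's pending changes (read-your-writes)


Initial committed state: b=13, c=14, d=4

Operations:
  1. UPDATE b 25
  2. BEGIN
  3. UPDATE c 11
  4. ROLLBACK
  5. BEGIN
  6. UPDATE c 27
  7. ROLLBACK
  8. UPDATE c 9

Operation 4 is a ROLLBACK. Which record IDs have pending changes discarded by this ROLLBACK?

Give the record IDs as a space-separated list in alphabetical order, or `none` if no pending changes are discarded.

Answer: c

Derivation:
Initial committed: {b=13, c=14, d=4}
Op 1: UPDATE b=25 (auto-commit; committed b=25)
Op 2: BEGIN: in_txn=True, pending={}
Op 3: UPDATE c=11 (pending; pending now {c=11})
Op 4: ROLLBACK: discarded pending ['c']; in_txn=False
Op 5: BEGIN: in_txn=True, pending={}
Op 6: UPDATE c=27 (pending; pending now {c=27})
Op 7: ROLLBACK: discarded pending ['c']; in_txn=False
Op 8: UPDATE c=9 (auto-commit; committed c=9)
ROLLBACK at op 4 discards: ['c']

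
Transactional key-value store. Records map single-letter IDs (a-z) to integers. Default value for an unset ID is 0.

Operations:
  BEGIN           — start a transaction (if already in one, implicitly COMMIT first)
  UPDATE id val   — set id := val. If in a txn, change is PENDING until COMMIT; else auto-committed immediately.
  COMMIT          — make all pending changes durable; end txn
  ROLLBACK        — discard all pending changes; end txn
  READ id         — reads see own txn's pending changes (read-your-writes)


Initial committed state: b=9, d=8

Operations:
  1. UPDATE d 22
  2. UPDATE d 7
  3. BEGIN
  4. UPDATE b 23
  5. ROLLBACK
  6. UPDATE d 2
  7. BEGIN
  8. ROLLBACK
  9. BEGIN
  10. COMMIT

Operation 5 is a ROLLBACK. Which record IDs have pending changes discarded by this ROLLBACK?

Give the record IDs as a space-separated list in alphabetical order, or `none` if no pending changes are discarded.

Initial committed: {b=9, d=8}
Op 1: UPDATE d=22 (auto-commit; committed d=22)
Op 2: UPDATE d=7 (auto-commit; committed d=7)
Op 3: BEGIN: in_txn=True, pending={}
Op 4: UPDATE b=23 (pending; pending now {b=23})
Op 5: ROLLBACK: discarded pending ['b']; in_txn=False
Op 6: UPDATE d=2 (auto-commit; committed d=2)
Op 7: BEGIN: in_txn=True, pending={}
Op 8: ROLLBACK: discarded pending []; in_txn=False
Op 9: BEGIN: in_txn=True, pending={}
Op 10: COMMIT: merged [] into committed; committed now {b=9, d=2}
ROLLBACK at op 5 discards: ['b']

Answer: b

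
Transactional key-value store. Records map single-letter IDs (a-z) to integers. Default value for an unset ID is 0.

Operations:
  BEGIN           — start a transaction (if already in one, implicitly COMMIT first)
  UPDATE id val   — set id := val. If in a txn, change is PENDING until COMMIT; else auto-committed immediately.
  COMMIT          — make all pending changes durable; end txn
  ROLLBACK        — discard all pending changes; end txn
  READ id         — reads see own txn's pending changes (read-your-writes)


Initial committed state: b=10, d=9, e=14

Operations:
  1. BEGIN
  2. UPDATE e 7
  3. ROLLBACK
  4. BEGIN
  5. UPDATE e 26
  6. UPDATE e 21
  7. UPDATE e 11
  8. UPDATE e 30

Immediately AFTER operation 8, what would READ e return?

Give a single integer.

Initial committed: {b=10, d=9, e=14}
Op 1: BEGIN: in_txn=True, pending={}
Op 2: UPDATE e=7 (pending; pending now {e=7})
Op 3: ROLLBACK: discarded pending ['e']; in_txn=False
Op 4: BEGIN: in_txn=True, pending={}
Op 5: UPDATE e=26 (pending; pending now {e=26})
Op 6: UPDATE e=21 (pending; pending now {e=21})
Op 7: UPDATE e=11 (pending; pending now {e=11})
Op 8: UPDATE e=30 (pending; pending now {e=30})
After op 8: visible(e) = 30 (pending={e=30}, committed={b=10, d=9, e=14})

Answer: 30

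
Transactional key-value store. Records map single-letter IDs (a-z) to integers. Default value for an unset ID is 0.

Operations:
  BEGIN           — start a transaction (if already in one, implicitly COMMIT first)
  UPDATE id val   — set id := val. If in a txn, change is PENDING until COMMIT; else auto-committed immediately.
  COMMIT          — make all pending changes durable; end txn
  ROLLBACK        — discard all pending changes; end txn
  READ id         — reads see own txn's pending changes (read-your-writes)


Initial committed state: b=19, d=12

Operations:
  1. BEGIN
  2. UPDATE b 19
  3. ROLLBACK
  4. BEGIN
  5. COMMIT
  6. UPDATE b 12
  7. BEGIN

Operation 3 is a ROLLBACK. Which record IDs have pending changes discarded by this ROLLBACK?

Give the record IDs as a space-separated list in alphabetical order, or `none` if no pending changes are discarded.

Answer: b

Derivation:
Initial committed: {b=19, d=12}
Op 1: BEGIN: in_txn=True, pending={}
Op 2: UPDATE b=19 (pending; pending now {b=19})
Op 3: ROLLBACK: discarded pending ['b']; in_txn=False
Op 4: BEGIN: in_txn=True, pending={}
Op 5: COMMIT: merged [] into committed; committed now {b=19, d=12}
Op 6: UPDATE b=12 (auto-commit; committed b=12)
Op 7: BEGIN: in_txn=True, pending={}
ROLLBACK at op 3 discards: ['b']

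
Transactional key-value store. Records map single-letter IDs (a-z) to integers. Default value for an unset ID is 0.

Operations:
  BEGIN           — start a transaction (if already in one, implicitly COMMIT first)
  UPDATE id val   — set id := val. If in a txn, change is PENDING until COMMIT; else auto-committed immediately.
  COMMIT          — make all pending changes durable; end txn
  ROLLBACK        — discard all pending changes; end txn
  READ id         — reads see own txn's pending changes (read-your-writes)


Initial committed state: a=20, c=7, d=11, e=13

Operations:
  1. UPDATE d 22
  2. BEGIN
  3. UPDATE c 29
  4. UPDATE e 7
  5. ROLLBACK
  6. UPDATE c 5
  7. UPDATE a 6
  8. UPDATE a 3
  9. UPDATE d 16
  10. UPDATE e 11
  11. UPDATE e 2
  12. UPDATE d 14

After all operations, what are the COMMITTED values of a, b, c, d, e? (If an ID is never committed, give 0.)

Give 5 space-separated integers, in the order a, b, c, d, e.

Initial committed: {a=20, c=7, d=11, e=13}
Op 1: UPDATE d=22 (auto-commit; committed d=22)
Op 2: BEGIN: in_txn=True, pending={}
Op 3: UPDATE c=29 (pending; pending now {c=29})
Op 4: UPDATE e=7 (pending; pending now {c=29, e=7})
Op 5: ROLLBACK: discarded pending ['c', 'e']; in_txn=False
Op 6: UPDATE c=5 (auto-commit; committed c=5)
Op 7: UPDATE a=6 (auto-commit; committed a=6)
Op 8: UPDATE a=3 (auto-commit; committed a=3)
Op 9: UPDATE d=16 (auto-commit; committed d=16)
Op 10: UPDATE e=11 (auto-commit; committed e=11)
Op 11: UPDATE e=2 (auto-commit; committed e=2)
Op 12: UPDATE d=14 (auto-commit; committed d=14)
Final committed: {a=3, c=5, d=14, e=2}

Answer: 3 0 5 14 2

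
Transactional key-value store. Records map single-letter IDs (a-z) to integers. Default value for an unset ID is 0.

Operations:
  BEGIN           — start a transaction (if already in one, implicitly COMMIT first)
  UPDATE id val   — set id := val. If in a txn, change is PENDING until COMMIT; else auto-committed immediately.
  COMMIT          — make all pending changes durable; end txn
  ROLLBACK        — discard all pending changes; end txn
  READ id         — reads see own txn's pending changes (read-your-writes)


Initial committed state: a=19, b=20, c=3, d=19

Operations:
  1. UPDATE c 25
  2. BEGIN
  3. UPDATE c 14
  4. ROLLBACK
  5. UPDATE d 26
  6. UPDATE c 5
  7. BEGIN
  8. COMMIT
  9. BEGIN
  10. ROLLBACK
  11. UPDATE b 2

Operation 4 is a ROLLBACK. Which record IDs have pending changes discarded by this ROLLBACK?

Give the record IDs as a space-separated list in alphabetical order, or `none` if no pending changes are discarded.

Answer: c

Derivation:
Initial committed: {a=19, b=20, c=3, d=19}
Op 1: UPDATE c=25 (auto-commit; committed c=25)
Op 2: BEGIN: in_txn=True, pending={}
Op 3: UPDATE c=14 (pending; pending now {c=14})
Op 4: ROLLBACK: discarded pending ['c']; in_txn=False
Op 5: UPDATE d=26 (auto-commit; committed d=26)
Op 6: UPDATE c=5 (auto-commit; committed c=5)
Op 7: BEGIN: in_txn=True, pending={}
Op 8: COMMIT: merged [] into committed; committed now {a=19, b=20, c=5, d=26}
Op 9: BEGIN: in_txn=True, pending={}
Op 10: ROLLBACK: discarded pending []; in_txn=False
Op 11: UPDATE b=2 (auto-commit; committed b=2)
ROLLBACK at op 4 discards: ['c']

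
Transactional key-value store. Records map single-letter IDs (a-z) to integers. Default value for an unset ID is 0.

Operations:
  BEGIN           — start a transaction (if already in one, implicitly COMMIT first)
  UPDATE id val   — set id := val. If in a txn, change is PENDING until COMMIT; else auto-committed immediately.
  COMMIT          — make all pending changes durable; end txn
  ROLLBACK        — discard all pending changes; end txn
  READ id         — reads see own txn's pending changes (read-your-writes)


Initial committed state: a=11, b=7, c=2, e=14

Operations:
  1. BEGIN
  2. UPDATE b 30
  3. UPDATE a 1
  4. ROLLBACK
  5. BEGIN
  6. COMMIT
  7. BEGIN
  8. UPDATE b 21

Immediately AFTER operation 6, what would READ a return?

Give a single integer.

Answer: 11

Derivation:
Initial committed: {a=11, b=7, c=2, e=14}
Op 1: BEGIN: in_txn=True, pending={}
Op 2: UPDATE b=30 (pending; pending now {b=30})
Op 3: UPDATE a=1 (pending; pending now {a=1, b=30})
Op 4: ROLLBACK: discarded pending ['a', 'b']; in_txn=False
Op 5: BEGIN: in_txn=True, pending={}
Op 6: COMMIT: merged [] into committed; committed now {a=11, b=7, c=2, e=14}
After op 6: visible(a) = 11 (pending={}, committed={a=11, b=7, c=2, e=14})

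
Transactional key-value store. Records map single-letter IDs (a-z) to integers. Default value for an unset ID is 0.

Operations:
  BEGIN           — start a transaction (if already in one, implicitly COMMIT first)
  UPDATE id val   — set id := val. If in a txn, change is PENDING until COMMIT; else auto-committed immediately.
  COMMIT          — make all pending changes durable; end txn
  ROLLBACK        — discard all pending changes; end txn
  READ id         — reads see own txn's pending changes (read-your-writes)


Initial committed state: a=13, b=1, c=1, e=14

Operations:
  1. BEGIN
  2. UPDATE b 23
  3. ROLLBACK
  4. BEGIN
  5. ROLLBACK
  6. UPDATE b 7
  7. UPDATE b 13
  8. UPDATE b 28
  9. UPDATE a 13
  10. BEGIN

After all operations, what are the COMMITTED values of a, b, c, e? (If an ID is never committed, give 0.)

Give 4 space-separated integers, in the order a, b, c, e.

Initial committed: {a=13, b=1, c=1, e=14}
Op 1: BEGIN: in_txn=True, pending={}
Op 2: UPDATE b=23 (pending; pending now {b=23})
Op 3: ROLLBACK: discarded pending ['b']; in_txn=False
Op 4: BEGIN: in_txn=True, pending={}
Op 5: ROLLBACK: discarded pending []; in_txn=False
Op 6: UPDATE b=7 (auto-commit; committed b=7)
Op 7: UPDATE b=13 (auto-commit; committed b=13)
Op 8: UPDATE b=28 (auto-commit; committed b=28)
Op 9: UPDATE a=13 (auto-commit; committed a=13)
Op 10: BEGIN: in_txn=True, pending={}
Final committed: {a=13, b=28, c=1, e=14}

Answer: 13 28 1 14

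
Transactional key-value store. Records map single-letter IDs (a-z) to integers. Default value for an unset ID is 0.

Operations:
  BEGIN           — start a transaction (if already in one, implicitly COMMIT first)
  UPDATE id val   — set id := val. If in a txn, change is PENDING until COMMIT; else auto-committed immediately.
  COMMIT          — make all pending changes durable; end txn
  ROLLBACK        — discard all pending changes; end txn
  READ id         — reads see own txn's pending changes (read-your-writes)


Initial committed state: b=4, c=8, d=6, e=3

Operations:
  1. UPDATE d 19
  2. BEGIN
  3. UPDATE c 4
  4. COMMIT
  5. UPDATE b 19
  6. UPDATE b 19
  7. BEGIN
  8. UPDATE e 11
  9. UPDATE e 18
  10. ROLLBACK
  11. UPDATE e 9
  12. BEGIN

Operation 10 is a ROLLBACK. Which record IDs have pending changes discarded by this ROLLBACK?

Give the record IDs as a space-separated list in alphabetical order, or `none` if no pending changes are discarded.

Answer: e

Derivation:
Initial committed: {b=4, c=8, d=6, e=3}
Op 1: UPDATE d=19 (auto-commit; committed d=19)
Op 2: BEGIN: in_txn=True, pending={}
Op 3: UPDATE c=4 (pending; pending now {c=4})
Op 4: COMMIT: merged ['c'] into committed; committed now {b=4, c=4, d=19, e=3}
Op 5: UPDATE b=19 (auto-commit; committed b=19)
Op 6: UPDATE b=19 (auto-commit; committed b=19)
Op 7: BEGIN: in_txn=True, pending={}
Op 8: UPDATE e=11 (pending; pending now {e=11})
Op 9: UPDATE e=18 (pending; pending now {e=18})
Op 10: ROLLBACK: discarded pending ['e']; in_txn=False
Op 11: UPDATE e=9 (auto-commit; committed e=9)
Op 12: BEGIN: in_txn=True, pending={}
ROLLBACK at op 10 discards: ['e']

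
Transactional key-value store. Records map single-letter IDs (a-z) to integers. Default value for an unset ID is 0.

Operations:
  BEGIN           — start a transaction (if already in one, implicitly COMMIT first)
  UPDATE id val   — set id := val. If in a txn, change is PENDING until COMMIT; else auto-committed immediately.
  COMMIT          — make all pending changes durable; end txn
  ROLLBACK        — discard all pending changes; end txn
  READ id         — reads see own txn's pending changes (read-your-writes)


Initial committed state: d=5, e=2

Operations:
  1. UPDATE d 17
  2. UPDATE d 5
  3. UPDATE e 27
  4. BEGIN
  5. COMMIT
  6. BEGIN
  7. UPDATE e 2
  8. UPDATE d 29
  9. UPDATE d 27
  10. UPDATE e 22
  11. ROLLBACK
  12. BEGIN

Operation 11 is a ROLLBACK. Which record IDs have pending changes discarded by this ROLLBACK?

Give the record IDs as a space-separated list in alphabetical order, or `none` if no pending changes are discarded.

Initial committed: {d=5, e=2}
Op 1: UPDATE d=17 (auto-commit; committed d=17)
Op 2: UPDATE d=5 (auto-commit; committed d=5)
Op 3: UPDATE e=27 (auto-commit; committed e=27)
Op 4: BEGIN: in_txn=True, pending={}
Op 5: COMMIT: merged [] into committed; committed now {d=5, e=27}
Op 6: BEGIN: in_txn=True, pending={}
Op 7: UPDATE e=2 (pending; pending now {e=2})
Op 8: UPDATE d=29 (pending; pending now {d=29, e=2})
Op 9: UPDATE d=27 (pending; pending now {d=27, e=2})
Op 10: UPDATE e=22 (pending; pending now {d=27, e=22})
Op 11: ROLLBACK: discarded pending ['d', 'e']; in_txn=False
Op 12: BEGIN: in_txn=True, pending={}
ROLLBACK at op 11 discards: ['d', 'e']

Answer: d e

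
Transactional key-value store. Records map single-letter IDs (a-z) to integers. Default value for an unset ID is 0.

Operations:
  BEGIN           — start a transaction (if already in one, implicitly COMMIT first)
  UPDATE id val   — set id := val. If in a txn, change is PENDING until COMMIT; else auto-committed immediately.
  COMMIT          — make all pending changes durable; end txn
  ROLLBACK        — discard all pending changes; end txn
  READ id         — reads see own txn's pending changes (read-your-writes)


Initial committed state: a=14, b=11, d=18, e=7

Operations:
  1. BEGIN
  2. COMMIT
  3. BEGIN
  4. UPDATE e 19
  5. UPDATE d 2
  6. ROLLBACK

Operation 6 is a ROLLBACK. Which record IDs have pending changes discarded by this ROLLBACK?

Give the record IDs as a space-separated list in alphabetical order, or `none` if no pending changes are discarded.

Initial committed: {a=14, b=11, d=18, e=7}
Op 1: BEGIN: in_txn=True, pending={}
Op 2: COMMIT: merged [] into committed; committed now {a=14, b=11, d=18, e=7}
Op 3: BEGIN: in_txn=True, pending={}
Op 4: UPDATE e=19 (pending; pending now {e=19})
Op 5: UPDATE d=2 (pending; pending now {d=2, e=19})
Op 6: ROLLBACK: discarded pending ['d', 'e']; in_txn=False
ROLLBACK at op 6 discards: ['d', 'e']

Answer: d e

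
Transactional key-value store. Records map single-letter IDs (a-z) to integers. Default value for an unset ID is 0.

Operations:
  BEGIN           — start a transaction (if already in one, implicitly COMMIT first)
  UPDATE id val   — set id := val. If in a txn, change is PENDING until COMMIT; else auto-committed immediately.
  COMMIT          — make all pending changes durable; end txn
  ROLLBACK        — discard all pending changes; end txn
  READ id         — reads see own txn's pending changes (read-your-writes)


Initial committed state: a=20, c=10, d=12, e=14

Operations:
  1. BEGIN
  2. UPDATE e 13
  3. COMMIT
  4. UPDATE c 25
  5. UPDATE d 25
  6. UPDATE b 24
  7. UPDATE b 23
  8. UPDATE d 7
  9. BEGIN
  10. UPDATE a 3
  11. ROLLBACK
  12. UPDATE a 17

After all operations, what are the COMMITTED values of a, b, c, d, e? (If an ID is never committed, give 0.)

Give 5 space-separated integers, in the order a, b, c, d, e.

Answer: 17 23 25 7 13

Derivation:
Initial committed: {a=20, c=10, d=12, e=14}
Op 1: BEGIN: in_txn=True, pending={}
Op 2: UPDATE e=13 (pending; pending now {e=13})
Op 3: COMMIT: merged ['e'] into committed; committed now {a=20, c=10, d=12, e=13}
Op 4: UPDATE c=25 (auto-commit; committed c=25)
Op 5: UPDATE d=25 (auto-commit; committed d=25)
Op 6: UPDATE b=24 (auto-commit; committed b=24)
Op 7: UPDATE b=23 (auto-commit; committed b=23)
Op 8: UPDATE d=7 (auto-commit; committed d=7)
Op 9: BEGIN: in_txn=True, pending={}
Op 10: UPDATE a=3 (pending; pending now {a=3})
Op 11: ROLLBACK: discarded pending ['a']; in_txn=False
Op 12: UPDATE a=17 (auto-commit; committed a=17)
Final committed: {a=17, b=23, c=25, d=7, e=13}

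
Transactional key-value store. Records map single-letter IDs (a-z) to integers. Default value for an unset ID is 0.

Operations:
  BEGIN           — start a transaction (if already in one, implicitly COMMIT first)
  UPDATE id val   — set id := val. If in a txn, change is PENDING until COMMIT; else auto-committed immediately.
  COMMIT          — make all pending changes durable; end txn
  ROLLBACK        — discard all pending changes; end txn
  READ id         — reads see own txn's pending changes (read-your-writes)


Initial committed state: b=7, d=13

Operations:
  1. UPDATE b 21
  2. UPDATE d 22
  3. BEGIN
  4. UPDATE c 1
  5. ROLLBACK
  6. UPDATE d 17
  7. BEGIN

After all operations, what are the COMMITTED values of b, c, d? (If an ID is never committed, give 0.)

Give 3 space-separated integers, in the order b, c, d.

Answer: 21 0 17

Derivation:
Initial committed: {b=7, d=13}
Op 1: UPDATE b=21 (auto-commit; committed b=21)
Op 2: UPDATE d=22 (auto-commit; committed d=22)
Op 3: BEGIN: in_txn=True, pending={}
Op 4: UPDATE c=1 (pending; pending now {c=1})
Op 5: ROLLBACK: discarded pending ['c']; in_txn=False
Op 6: UPDATE d=17 (auto-commit; committed d=17)
Op 7: BEGIN: in_txn=True, pending={}
Final committed: {b=21, d=17}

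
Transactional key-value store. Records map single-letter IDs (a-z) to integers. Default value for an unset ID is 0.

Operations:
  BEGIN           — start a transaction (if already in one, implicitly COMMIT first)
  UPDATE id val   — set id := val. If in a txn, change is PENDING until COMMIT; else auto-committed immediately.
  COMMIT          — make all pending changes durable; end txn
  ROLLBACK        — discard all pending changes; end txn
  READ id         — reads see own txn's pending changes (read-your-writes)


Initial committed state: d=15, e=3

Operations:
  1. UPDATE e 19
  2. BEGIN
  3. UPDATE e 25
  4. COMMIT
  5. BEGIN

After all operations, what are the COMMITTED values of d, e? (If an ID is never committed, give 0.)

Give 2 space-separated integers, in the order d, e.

Initial committed: {d=15, e=3}
Op 1: UPDATE e=19 (auto-commit; committed e=19)
Op 2: BEGIN: in_txn=True, pending={}
Op 3: UPDATE e=25 (pending; pending now {e=25})
Op 4: COMMIT: merged ['e'] into committed; committed now {d=15, e=25}
Op 5: BEGIN: in_txn=True, pending={}
Final committed: {d=15, e=25}

Answer: 15 25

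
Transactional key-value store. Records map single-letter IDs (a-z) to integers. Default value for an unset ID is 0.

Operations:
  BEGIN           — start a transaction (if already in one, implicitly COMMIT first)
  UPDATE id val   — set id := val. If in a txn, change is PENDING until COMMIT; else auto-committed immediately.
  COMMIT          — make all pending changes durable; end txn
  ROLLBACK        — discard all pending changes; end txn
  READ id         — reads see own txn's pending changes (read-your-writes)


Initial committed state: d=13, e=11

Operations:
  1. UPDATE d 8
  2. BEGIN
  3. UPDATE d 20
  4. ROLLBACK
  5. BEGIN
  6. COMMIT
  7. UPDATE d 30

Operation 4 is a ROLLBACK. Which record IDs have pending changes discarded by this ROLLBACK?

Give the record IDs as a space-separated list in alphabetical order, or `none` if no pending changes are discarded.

Answer: d

Derivation:
Initial committed: {d=13, e=11}
Op 1: UPDATE d=8 (auto-commit; committed d=8)
Op 2: BEGIN: in_txn=True, pending={}
Op 3: UPDATE d=20 (pending; pending now {d=20})
Op 4: ROLLBACK: discarded pending ['d']; in_txn=False
Op 5: BEGIN: in_txn=True, pending={}
Op 6: COMMIT: merged [] into committed; committed now {d=8, e=11}
Op 7: UPDATE d=30 (auto-commit; committed d=30)
ROLLBACK at op 4 discards: ['d']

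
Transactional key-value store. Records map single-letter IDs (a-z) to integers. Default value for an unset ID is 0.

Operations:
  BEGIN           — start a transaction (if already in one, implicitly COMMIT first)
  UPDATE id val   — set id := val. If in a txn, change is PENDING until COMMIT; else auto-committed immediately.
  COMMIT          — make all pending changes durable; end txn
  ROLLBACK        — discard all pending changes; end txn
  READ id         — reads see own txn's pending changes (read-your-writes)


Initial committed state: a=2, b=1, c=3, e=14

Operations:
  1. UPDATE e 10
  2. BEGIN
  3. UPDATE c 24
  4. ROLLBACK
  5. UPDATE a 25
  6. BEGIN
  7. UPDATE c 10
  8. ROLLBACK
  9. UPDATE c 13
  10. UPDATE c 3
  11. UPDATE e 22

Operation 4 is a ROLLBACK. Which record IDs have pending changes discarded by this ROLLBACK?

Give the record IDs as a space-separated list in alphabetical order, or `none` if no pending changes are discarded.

Answer: c

Derivation:
Initial committed: {a=2, b=1, c=3, e=14}
Op 1: UPDATE e=10 (auto-commit; committed e=10)
Op 2: BEGIN: in_txn=True, pending={}
Op 3: UPDATE c=24 (pending; pending now {c=24})
Op 4: ROLLBACK: discarded pending ['c']; in_txn=False
Op 5: UPDATE a=25 (auto-commit; committed a=25)
Op 6: BEGIN: in_txn=True, pending={}
Op 7: UPDATE c=10 (pending; pending now {c=10})
Op 8: ROLLBACK: discarded pending ['c']; in_txn=False
Op 9: UPDATE c=13 (auto-commit; committed c=13)
Op 10: UPDATE c=3 (auto-commit; committed c=3)
Op 11: UPDATE e=22 (auto-commit; committed e=22)
ROLLBACK at op 4 discards: ['c']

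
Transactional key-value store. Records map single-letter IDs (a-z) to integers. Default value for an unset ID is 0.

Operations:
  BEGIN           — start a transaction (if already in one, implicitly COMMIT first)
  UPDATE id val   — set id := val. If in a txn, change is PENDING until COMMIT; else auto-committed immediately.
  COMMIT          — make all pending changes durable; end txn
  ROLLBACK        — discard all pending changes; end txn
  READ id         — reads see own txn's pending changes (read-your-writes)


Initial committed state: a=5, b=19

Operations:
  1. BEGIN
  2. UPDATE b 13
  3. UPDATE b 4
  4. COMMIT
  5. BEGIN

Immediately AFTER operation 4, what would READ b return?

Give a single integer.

Answer: 4

Derivation:
Initial committed: {a=5, b=19}
Op 1: BEGIN: in_txn=True, pending={}
Op 2: UPDATE b=13 (pending; pending now {b=13})
Op 3: UPDATE b=4 (pending; pending now {b=4})
Op 4: COMMIT: merged ['b'] into committed; committed now {a=5, b=4}
After op 4: visible(b) = 4 (pending={}, committed={a=5, b=4})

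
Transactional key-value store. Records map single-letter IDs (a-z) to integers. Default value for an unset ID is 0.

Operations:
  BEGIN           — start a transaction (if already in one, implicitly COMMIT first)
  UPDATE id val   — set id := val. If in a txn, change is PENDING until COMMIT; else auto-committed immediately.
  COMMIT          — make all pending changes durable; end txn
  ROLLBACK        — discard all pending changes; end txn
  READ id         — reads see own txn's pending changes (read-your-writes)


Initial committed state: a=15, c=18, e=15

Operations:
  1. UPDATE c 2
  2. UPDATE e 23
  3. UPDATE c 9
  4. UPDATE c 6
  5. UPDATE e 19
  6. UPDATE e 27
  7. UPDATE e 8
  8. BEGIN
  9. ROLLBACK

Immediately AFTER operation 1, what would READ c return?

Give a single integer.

Answer: 2

Derivation:
Initial committed: {a=15, c=18, e=15}
Op 1: UPDATE c=2 (auto-commit; committed c=2)
After op 1: visible(c) = 2 (pending={}, committed={a=15, c=2, e=15})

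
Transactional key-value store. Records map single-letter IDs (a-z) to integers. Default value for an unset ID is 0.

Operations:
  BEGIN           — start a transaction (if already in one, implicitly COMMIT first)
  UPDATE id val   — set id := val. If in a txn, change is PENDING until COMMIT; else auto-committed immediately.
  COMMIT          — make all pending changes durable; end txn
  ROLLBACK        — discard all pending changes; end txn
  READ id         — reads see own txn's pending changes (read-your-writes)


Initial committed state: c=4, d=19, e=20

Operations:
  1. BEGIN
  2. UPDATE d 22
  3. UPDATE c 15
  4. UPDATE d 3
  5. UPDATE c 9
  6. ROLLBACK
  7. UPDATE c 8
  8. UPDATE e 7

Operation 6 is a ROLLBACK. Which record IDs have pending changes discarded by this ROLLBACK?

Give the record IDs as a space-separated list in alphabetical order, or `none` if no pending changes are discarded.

Answer: c d

Derivation:
Initial committed: {c=4, d=19, e=20}
Op 1: BEGIN: in_txn=True, pending={}
Op 2: UPDATE d=22 (pending; pending now {d=22})
Op 3: UPDATE c=15 (pending; pending now {c=15, d=22})
Op 4: UPDATE d=3 (pending; pending now {c=15, d=3})
Op 5: UPDATE c=9 (pending; pending now {c=9, d=3})
Op 6: ROLLBACK: discarded pending ['c', 'd']; in_txn=False
Op 7: UPDATE c=8 (auto-commit; committed c=8)
Op 8: UPDATE e=7 (auto-commit; committed e=7)
ROLLBACK at op 6 discards: ['c', 'd']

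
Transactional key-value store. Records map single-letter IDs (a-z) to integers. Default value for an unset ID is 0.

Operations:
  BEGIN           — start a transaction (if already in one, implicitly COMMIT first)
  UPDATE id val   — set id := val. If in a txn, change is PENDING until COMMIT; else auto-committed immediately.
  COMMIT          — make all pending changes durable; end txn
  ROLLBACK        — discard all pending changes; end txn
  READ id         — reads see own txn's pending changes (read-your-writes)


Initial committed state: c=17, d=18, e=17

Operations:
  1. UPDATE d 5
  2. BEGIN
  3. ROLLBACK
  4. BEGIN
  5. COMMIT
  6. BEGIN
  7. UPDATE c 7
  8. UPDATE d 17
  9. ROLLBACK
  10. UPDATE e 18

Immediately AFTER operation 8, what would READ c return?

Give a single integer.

Initial committed: {c=17, d=18, e=17}
Op 1: UPDATE d=5 (auto-commit; committed d=5)
Op 2: BEGIN: in_txn=True, pending={}
Op 3: ROLLBACK: discarded pending []; in_txn=False
Op 4: BEGIN: in_txn=True, pending={}
Op 5: COMMIT: merged [] into committed; committed now {c=17, d=5, e=17}
Op 6: BEGIN: in_txn=True, pending={}
Op 7: UPDATE c=7 (pending; pending now {c=7})
Op 8: UPDATE d=17 (pending; pending now {c=7, d=17})
After op 8: visible(c) = 7 (pending={c=7, d=17}, committed={c=17, d=5, e=17})

Answer: 7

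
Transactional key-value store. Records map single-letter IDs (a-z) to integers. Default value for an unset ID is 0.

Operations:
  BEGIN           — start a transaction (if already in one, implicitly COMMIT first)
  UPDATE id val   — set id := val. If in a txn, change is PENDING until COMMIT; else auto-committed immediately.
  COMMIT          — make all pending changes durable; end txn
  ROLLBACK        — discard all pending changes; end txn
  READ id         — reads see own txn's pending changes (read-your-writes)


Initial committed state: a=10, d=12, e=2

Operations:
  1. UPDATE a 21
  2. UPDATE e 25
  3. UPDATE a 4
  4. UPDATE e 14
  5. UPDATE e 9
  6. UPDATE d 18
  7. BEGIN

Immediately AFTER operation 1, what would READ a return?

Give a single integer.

Answer: 21

Derivation:
Initial committed: {a=10, d=12, e=2}
Op 1: UPDATE a=21 (auto-commit; committed a=21)
After op 1: visible(a) = 21 (pending={}, committed={a=21, d=12, e=2})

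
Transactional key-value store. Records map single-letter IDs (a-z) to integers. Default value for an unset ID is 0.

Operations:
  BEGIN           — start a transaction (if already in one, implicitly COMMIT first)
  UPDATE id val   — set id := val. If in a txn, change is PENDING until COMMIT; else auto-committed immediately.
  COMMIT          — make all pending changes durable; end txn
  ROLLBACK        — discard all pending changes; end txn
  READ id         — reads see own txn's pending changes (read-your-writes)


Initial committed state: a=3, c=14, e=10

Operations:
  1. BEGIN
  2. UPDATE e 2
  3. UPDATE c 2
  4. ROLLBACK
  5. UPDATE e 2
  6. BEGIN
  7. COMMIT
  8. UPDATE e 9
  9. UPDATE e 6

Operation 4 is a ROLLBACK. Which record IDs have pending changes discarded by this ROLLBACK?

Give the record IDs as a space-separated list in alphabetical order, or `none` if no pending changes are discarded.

Initial committed: {a=3, c=14, e=10}
Op 1: BEGIN: in_txn=True, pending={}
Op 2: UPDATE e=2 (pending; pending now {e=2})
Op 3: UPDATE c=2 (pending; pending now {c=2, e=2})
Op 4: ROLLBACK: discarded pending ['c', 'e']; in_txn=False
Op 5: UPDATE e=2 (auto-commit; committed e=2)
Op 6: BEGIN: in_txn=True, pending={}
Op 7: COMMIT: merged [] into committed; committed now {a=3, c=14, e=2}
Op 8: UPDATE e=9 (auto-commit; committed e=9)
Op 9: UPDATE e=6 (auto-commit; committed e=6)
ROLLBACK at op 4 discards: ['c', 'e']

Answer: c e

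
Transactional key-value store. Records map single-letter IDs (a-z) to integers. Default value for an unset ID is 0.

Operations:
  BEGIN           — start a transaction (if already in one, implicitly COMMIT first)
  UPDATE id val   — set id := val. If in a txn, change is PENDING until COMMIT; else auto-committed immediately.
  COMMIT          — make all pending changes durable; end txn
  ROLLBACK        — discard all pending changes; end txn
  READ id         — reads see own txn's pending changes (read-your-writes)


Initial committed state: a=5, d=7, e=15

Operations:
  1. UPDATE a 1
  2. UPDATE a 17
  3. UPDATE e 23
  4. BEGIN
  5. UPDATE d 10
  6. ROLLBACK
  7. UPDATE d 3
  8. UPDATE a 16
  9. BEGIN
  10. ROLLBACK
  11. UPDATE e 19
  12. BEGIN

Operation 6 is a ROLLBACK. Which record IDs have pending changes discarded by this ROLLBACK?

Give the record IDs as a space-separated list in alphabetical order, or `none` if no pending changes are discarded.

Answer: d

Derivation:
Initial committed: {a=5, d=7, e=15}
Op 1: UPDATE a=1 (auto-commit; committed a=1)
Op 2: UPDATE a=17 (auto-commit; committed a=17)
Op 3: UPDATE e=23 (auto-commit; committed e=23)
Op 4: BEGIN: in_txn=True, pending={}
Op 5: UPDATE d=10 (pending; pending now {d=10})
Op 6: ROLLBACK: discarded pending ['d']; in_txn=False
Op 7: UPDATE d=3 (auto-commit; committed d=3)
Op 8: UPDATE a=16 (auto-commit; committed a=16)
Op 9: BEGIN: in_txn=True, pending={}
Op 10: ROLLBACK: discarded pending []; in_txn=False
Op 11: UPDATE e=19 (auto-commit; committed e=19)
Op 12: BEGIN: in_txn=True, pending={}
ROLLBACK at op 6 discards: ['d']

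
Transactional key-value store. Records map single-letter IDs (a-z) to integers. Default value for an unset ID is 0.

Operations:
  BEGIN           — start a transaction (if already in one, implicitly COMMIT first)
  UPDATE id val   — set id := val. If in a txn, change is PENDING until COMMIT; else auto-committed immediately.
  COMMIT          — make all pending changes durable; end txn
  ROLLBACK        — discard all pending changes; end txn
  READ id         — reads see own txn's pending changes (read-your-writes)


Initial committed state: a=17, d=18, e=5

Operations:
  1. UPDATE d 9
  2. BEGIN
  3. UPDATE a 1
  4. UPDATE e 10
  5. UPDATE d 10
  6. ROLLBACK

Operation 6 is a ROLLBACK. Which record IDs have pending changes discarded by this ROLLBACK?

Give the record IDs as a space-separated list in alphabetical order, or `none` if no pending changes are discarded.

Answer: a d e

Derivation:
Initial committed: {a=17, d=18, e=5}
Op 1: UPDATE d=9 (auto-commit; committed d=9)
Op 2: BEGIN: in_txn=True, pending={}
Op 3: UPDATE a=1 (pending; pending now {a=1})
Op 4: UPDATE e=10 (pending; pending now {a=1, e=10})
Op 5: UPDATE d=10 (pending; pending now {a=1, d=10, e=10})
Op 6: ROLLBACK: discarded pending ['a', 'd', 'e']; in_txn=False
ROLLBACK at op 6 discards: ['a', 'd', 'e']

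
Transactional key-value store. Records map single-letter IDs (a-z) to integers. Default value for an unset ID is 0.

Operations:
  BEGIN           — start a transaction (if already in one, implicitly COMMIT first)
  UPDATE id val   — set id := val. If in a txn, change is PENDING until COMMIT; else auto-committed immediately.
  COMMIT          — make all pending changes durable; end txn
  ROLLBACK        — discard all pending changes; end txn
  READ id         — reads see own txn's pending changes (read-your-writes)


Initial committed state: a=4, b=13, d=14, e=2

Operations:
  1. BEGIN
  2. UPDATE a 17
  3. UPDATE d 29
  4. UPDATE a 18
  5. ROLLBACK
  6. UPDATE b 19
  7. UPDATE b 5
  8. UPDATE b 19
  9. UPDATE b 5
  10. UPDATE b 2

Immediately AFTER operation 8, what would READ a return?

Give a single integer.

Answer: 4

Derivation:
Initial committed: {a=4, b=13, d=14, e=2}
Op 1: BEGIN: in_txn=True, pending={}
Op 2: UPDATE a=17 (pending; pending now {a=17})
Op 3: UPDATE d=29 (pending; pending now {a=17, d=29})
Op 4: UPDATE a=18 (pending; pending now {a=18, d=29})
Op 5: ROLLBACK: discarded pending ['a', 'd']; in_txn=False
Op 6: UPDATE b=19 (auto-commit; committed b=19)
Op 7: UPDATE b=5 (auto-commit; committed b=5)
Op 8: UPDATE b=19 (auto-commit; committed b=19)
After op 8: visible(a) = 4 (pending={}, committed={a=4, b=19, d=14, e=2})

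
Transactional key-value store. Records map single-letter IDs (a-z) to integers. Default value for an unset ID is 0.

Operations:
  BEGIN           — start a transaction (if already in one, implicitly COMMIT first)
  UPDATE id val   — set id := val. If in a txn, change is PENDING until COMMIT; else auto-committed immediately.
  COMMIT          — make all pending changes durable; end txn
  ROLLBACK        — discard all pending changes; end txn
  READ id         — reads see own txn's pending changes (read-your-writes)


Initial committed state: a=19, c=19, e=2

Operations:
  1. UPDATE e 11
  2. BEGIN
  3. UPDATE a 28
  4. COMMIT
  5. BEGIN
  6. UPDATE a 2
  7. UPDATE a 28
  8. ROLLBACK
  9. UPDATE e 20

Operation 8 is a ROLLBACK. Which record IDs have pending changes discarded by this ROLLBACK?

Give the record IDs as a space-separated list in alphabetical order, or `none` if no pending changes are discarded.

Initial committed: {a=19, c=19, e=2}
Op 1: UPDATE e=11 (auto-commit; committed e=11)
Op 2: BEGIN: in_txn=True, pending={}
Op 3: UPDATE a=28 (pending; pending now {a=28})
Op 4: COMMIT: merged ['a'] into committed; committed now {a=28, c=19, e=11}
Op 5: BEGIN: in_txn=True, pending={}
Op 6: UPDATE a=2 (pending; pending now {a=2})
Op 7: UPDATE a=28 (pending; pending now {a=28})
Op 8: ROLLBACK: discarded pending ['a']; in_txn=False
Op 9: UPDATE e=20 (auto-commit; committed e=20)
ROLLBACK at op 8 discards: ['a']

Answer: a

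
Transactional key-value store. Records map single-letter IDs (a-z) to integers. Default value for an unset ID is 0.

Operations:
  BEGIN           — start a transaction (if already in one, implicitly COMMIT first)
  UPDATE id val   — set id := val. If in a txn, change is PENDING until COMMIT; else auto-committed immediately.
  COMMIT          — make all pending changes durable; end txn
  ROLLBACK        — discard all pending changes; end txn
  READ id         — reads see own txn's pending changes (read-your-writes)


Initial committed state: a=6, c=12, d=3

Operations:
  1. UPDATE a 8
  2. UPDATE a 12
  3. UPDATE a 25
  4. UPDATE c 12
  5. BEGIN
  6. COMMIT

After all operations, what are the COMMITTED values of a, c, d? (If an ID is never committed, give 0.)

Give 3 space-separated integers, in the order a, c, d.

Answer: 25 12 3

Derivation:
Initial committed: {a=6, c=12, d=3}
Op 1: UPDATE a=8 (auto-commit; committed a=8)
Op 2: UPDATE a=12 (auto-commit; committed a=12)
Op 3: UPDATE a=25 (auto-commit; committed a=25)
Op 4: UPDATE c=12 (auto-commit; committed c=12)
Op 5: BEGIN: in_txn=True, pending={}
Op 6: COMMIT: merged [] into committed; committed now {a=25, c=12, d=3}
Final committed: {a=25, c=12, d=3}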